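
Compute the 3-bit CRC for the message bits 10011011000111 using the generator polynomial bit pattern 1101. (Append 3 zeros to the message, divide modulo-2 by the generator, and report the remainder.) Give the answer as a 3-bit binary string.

Append 3 zeros: 10011011000111000. Divide by 1101 (XOR where the leading bit is 1):
  pos 0: 1001 XOR 1101 = 0100
  pos 1: 1001 XOR 1101 = 0100
  pos 2: 1000 XOR 1101 = 0101
  pos 3: 1011 XOR 1101 = 0110
  pos 4: 1101 XOR 1101 = 0000
  pos 11: 1110 XOR 1101 = 0011
  pos 13: 1100 XOR 1101 = 0001
Remainder (last 3 bits) = 001. This is the CRC / FCS.

001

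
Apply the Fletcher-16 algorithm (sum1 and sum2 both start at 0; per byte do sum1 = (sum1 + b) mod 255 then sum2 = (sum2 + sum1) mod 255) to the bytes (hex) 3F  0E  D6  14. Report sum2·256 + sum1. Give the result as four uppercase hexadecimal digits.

E838

Running sums (mod 255):
  after byte 0 (3F): sum1=63, sum2=63
  after byte 1 (0E): sum1=77, sum2=140
  after byte 2 (D6): sum1=36, sum2=176
  after byte 3 (14): sum1=56, sum2=232
Checksum = sum2·256 + sum1 = 232·256 + 56 = 59448 = 0xE838.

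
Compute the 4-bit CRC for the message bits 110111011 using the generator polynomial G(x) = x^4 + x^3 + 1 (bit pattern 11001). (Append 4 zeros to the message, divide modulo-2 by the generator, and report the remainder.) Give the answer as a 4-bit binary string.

0000

Append 4 zeros: 1101110110000. Divide by 11001 (XOR where the leading bit is 1):
  pos 0: 11011 XOR 11001 = 00010
  pos 3: 10101 XOR 11001 = 01100
  pos 4: 11001 XOR 11001 = 00000
Remainder (last 4 bits) = 0000. This is the CRC / FCS.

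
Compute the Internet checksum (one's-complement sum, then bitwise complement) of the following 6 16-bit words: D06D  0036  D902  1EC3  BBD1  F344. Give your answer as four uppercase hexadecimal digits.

One's-complement addition (fold any carry out of bit 15 back into bit 0):
  0xD06D + 0x0036 = 0x0D0A3
  0xD0A3 + 0xD902 = 0x1A9A5 → wrap carry → 0xA9A6
  0xA9A6 + 0x1EC3 = 0x0C869
  0xC869 + 0xBBD1 = 0x1843A → wrap carry → 0x843B
  0x843B + 0xF344 = 0x1777F → wrap carry → 0x7780
One's-complement sum = 0x7780.
Checksum = ~0x7780 & 0xFFFF = 0x887F.

887F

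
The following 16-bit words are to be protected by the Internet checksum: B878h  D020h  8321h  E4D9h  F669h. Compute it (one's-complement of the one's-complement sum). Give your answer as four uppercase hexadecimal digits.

1901

One's-complement addition (fold any carry out of bit 15 back into bit 0):
  0xB878 + 0xD020 = 0x18898 → wrap carry → 0x8899
  0x8899 + 0x8321 = 0x10BBA → wrap carry → 0x0BBB
  0x0BBB + 0xE4D9 = 0x0F094
  0xF094 + 0xF669 = 0x1E6FD → wrap carry → 0xE6FE
One's-complement sum = 0xE6FE.
Checksum = ~0xE6FE & 0xFFFF = 0x1901.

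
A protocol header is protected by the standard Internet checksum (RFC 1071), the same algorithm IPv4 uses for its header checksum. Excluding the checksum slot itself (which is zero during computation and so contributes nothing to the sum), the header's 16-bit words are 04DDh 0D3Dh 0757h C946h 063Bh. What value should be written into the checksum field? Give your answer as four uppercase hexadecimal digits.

170D

One's-complement addition (fold any carry out of bit 15 back into bit 0):
  0x04DD + 0x0D3D = 0x0121A
  0x121A + 0x0757 = 0x01971
  0x1971 + 0xC946 = 0x0E2B7
  0xE2B7 + 0x063B = 0x0E8F2
One's-complement sum = 0xE8F2.
Checksum = ~0xE8F2 & 0xFFFF = 0x170D.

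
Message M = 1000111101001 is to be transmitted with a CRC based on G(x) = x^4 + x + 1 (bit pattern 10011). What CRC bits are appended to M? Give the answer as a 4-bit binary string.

0110

Append 4 zeros: 10001111010010000. Divide by 10011 (XOR where the leading bit is 1):
  pos 0: 10001 XOR 10011 = 00010
  pos 3: 10111 XOR 10011 = 00100
  pos 5: 10001 XOR 10011 = 00010
  pos 8: 10001 XOR 10011 = 00010
  pos 11: 10000 XOR 10011 = 00011
Remainder (last 4 bits) = 0110. This is the CRC / FCS.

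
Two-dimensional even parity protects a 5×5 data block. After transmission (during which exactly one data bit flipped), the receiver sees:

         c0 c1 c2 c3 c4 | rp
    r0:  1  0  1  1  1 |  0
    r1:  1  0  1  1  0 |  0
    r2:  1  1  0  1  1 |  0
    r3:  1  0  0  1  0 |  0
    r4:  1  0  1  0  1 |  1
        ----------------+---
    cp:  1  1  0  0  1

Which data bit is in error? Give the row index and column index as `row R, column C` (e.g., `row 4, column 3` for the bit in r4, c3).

Recompute each row's even parity and compare to rp:
  r0: data parity 0, sent rp 0 → ok
  r1: data parity 1, sent rp 0 → mismatch
  r2: data parity 0, sent rp 0 → ok
  r3: data parity 0, sent rp 0 → ok
  r4: data parity 1, sent rp 1 → ok
Recompute each column's even parity and compare to cp:
  c0: data parity 1, sent cp 1 → ok
  c1: data parity 1, sent cp 1 → ok
  c2: data parity 1, sent cp 0 → mismatch
  c3: data parity 0, sent cp 0 → ok
  c4: data parity 1, sent cp 1 → ok
Exactly one row (r1) and one column (c2) fail → the flipped bit is at their intersection.

row 1, column 2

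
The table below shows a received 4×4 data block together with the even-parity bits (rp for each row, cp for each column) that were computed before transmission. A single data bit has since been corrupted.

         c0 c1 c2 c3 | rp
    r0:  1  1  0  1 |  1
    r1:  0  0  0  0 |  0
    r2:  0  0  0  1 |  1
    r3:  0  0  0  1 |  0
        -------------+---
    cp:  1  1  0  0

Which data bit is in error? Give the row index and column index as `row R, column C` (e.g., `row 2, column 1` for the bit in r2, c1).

row 3, column 3

Recompute each row's even parity and compare to rp:
  r0: data parity 1, sent rp 1 → ok
  r1: data parity 0, sent rp 0 → ok
  r2: data parity 1, sent rp 1 → ok
  r3: data parity 1, sent rp 0 → mismatch
Recompute each column's even parity and compare to cp:
  c0: data parity 1, sent cp 1 → ok
  c1: data parity 1, sent cp 1 → ok
  c2: data parity 0, sent cp 0 → ok
  c3: data parity 1, sent cp 0 → mismatch
Exactly one row (r3) and one column (c3) fail → the flipped bit is at their intersection.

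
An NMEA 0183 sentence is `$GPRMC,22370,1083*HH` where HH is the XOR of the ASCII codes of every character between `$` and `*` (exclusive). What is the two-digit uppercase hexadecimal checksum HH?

XOR the ASCII codes of the payload characters:
  'G' = 0x47 → acc = 0x47
  'P' = 0x50 → acc = 0x17
  'R' = 0x52 → acc = 0x45
  'M' = 0x4D → acc = 0x08
  'C' = 0x43 → acc = 0x4B
  ',' = 0x2C → acc = 0x67
  '2' = 0x32 → acc = 0x55
  '2' = 0x32 → acc = 0x67
  '3' = 0x33 → acc = 0x54
  '7' = 0x37 → acc = 0x63
  '0' = 0x30 → acc = 0x53
  ',' = 0x2C → acc = 0x7F
  '1' = 0x31 → acc = 0x4E
  '0' = 0x30 → acc = 0x7E
  '8' = 0x38 → acc = 0x46
  '3' = 0x33 → acc = 0x75
Checksum = 0x75.

75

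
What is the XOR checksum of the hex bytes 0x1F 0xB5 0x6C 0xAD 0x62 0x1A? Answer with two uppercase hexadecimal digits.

XOR the bytes together:
  start with 0x1F
  0x1F ⊕ 0xB5 = 0xAA
  0xAA ⊕ 0x6C = 0xC6
  0xC6 ⊕ 0xAD = 0x6B
  0x6B ⊕ 0x62 = 0x09
  0x09 ⊕ 0x1A = 0x13

13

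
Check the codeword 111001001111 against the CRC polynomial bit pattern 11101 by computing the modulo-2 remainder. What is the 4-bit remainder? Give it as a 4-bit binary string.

0000

Modulo-2 division of 111001001111 by 11101:
  pos 0: 11100 XOR 11101 = 00001
  pos 4: 11001 XOR 11101 = 00100
  pos 6: 10011 XOR 11101 = 01110
  pos 7: 11101 XOR 11101 = 00000
Remainder = 0000 (zero — the frame passes the CRC check).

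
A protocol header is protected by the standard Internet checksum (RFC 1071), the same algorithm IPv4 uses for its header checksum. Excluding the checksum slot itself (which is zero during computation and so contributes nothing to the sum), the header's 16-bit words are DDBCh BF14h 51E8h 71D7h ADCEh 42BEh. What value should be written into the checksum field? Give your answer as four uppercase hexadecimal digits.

One's-complement addition (fold any carry out of bit 15 back into bit 0):
  0xDDBC + 0xBF14 = 0x19CD0 → wrap carry → 0x9CD1
  0x9CD1 + 0x51E8 = 0x0EEB9
  0xEEB9 + 0x71D7 = 0x16090 → wrap carry → 0x6091
  0x6091 + 0xADCE = 0x10E5F → wrap carry → 0x0E60
  0x0E60 + 0x42BE = 0x0511E
One's-complement sum = 0x511E.
Checksum = ~0x511E & 0xFFFF = 0xAEE1.

AEE1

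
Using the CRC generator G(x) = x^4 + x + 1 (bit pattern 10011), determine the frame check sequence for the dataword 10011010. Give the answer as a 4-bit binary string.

Append 4 zeros: 100110100000. Divide by 10011 (XOR where the leading bit is 1):
  pos 0: 10011 XOR 10011 = 00000
  pos 6: 10000 XOR 10011 = 00011
Remainder (last 4 bits) = 0110. This is the CRC / FCS.

0110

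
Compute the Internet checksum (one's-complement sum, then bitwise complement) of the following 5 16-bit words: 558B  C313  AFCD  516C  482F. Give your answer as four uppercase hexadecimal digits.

9DF7

One's-complement addition (fold any carry out of bit 15 back into bit 0):
  0x558B + 0xC313 = 0x1189E → wrap carry → 0x189F
  0x189F + 0xAFCD = 0x0C86C
  0xC86C + 0x516C = 0x119D8 → wrap carry → 0x19D9
  0x19D9 + 0x482F = 0x06208
One's-complement sum = 0x6208.
Checksum = ~0x6208 & 0xFFFF = 0x9DF7.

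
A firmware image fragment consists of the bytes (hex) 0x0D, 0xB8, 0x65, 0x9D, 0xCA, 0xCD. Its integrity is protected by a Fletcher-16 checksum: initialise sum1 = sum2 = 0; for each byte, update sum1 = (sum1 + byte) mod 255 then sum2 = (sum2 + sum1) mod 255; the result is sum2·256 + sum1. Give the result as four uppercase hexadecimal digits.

BB61

Running sums (mod 255):
  after byte 0 (0x0D): sum1=13, sum2=13
  after byte 1 (0xB8): sum1=197, sum2=210
  after byte 2 (0x65): sum1=43, sum2=253
  after byte 3 (0x9D): sum1=200, sum2=198
  after byte 4 (0xCA): sum1=147, sum2=90
  after byte 5 (0xCD): sum1=97, sum2=187
Checksum = sum2·256 + sum1 = 187·256 + 97 = 47969 = 0xBB61.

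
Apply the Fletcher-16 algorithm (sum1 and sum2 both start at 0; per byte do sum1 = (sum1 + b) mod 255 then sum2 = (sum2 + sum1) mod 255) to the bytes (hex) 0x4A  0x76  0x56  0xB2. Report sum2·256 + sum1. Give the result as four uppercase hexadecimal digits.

EBC9

Running sums (mod 255):
  after byte 0 (0x4A): sum1=74, sum2=74
  after byte 1 (0x76): sum1=192, sum2=11
  after byte 2 (0x56): sum1=23, sum2=34
  after byte 3 (0xB2): sum1=201, sum2=235
Checksum = sum2·256 + sum1 = 235·256 + 201 = 60361 = 0xEBC9.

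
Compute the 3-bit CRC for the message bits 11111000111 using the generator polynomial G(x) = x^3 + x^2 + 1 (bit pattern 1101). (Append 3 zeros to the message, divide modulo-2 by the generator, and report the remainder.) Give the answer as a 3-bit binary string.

010

Append 3 zeros: 11111000111000. Divide by 1101 (XOR where the leading bit is 1):
  pos 0: 1111 XOR 1101 = 0010
  pos 2: 1010 XOR 1101 = 0111
  pos 3: 1110 XOR 1101 = 0011
  pos 5: 1101 XOR 1101 = 0000
  pos 9: 1100 XOR 1101 = 0001
Remainder (last 3 bits) = 010. This is the CRC / FCS.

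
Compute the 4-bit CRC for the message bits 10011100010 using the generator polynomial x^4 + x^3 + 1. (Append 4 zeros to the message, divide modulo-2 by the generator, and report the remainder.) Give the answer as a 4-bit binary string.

Append 4 zeros: 100111000100000. Divide by 11001 (XOR where the leading bit is 1):
  pos 0: 10011 XOR 11001 = 01010
  pos 1: 10101 XOR 11001 = 01100
  pos 2: 11000 XOR 11001 = 00001
  pos 6: 10010 XOR 11001 = 01011
  pos 7: 10110 XOR 11001 = 01111
  pos 8: 11110 XOR 11001 = 00111
  pos 10: 11100 XOR 11001 = 00101
Remainder (last 4 bits) = 0101. This is the CRC / FCS.

0101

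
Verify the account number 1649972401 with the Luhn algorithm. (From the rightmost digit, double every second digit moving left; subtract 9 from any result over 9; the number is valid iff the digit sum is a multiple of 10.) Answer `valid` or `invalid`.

valid

From the right, keep odd positions and double even positions (subtract 9 from any doubled value over 9):
  doubled (positions 2,4,...): 0 4 9 8 2 → sum 23
  kept (positions 1,3,...): 1 4 7 9 6 → sum 27
Total = 50.
50 mod 10 = 0, so the number is valid.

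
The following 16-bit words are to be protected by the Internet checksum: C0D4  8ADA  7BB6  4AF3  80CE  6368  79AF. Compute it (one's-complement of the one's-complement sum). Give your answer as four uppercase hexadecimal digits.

8FC0

One's-complement addition (fold any carry out of bit 15 back into bit 0):
  0xC0D4 + 0x8ADA = 0x14BAE → wrap carry → 0x4BAF
  0x4BAF + 0x7BB6 = 0x0C765
  0xC765 + 0x4AF3 = 0x11258 → wrap carry → 0x1259
  0x1259 + 0x80CE = 0x09327
  0x9327 + 0x6368 = 0x0F68F
  0xF68F + 0x79AF = 0x1703E → wrap carry → 0x703F
One's-complement sum = 0x703F.
Checksum = ~0x703F & 0xFFFF = 0x8FC0.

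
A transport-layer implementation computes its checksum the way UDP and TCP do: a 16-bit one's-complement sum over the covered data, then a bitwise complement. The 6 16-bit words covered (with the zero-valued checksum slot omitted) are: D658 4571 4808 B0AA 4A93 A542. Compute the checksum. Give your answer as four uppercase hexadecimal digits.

One's-complement addition (fold any carry out of bit 15 back into bit 0):
  0xD658 + 0x4571 = 0x11BC9 → wrap carry → 0x1BCA
  0x1BCA + 0x4808 = 0x063D2
  0x63D2 + 0xB0AA = 0x1147C → wrap carry → 0x147D
  0x147D + 0x4A93 = 0x05F10
  0x5F10 + 0xA542 = 0x10452 → wrap carry → 0x0453
One's-complement sum = 0x0453.
Checksum = ~0x0453 & 0xFFFF = 0xFBAC.

FBAC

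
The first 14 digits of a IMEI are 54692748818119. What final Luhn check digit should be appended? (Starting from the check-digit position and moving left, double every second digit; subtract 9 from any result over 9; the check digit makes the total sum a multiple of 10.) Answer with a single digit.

4

Partial digits right→left: 9 1 1 8 1 8 8 4 7 2 9 6 4 5
Double every second digit counting from the check-digit position (so the 1st, 3rd, 5th, ... of the partial from the right).
  doubled (with −9 where >9): 9 2 2 7 5 9 8 → sum 42
  kept as-is: 1 8 8 4 2 6 5 → sum 34
Total = 42 + 34 = 76.
Check digit = (10 − (76 mod 10)) mod 10 = 4.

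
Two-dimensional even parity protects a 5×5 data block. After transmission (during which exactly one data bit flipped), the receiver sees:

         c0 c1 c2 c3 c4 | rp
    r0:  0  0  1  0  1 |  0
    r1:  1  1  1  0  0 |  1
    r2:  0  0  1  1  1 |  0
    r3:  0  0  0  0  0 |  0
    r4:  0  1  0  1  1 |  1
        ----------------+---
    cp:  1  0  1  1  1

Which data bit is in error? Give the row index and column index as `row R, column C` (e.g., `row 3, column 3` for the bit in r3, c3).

Recompute each row's even parity and compare to rp:
  r0: data parity 0, sent rp 0 → ok
  r1: data parity 1, sent rp 1 → ok
  r2: data parity 1, sent rp 0 → mismatch
  r3: data parity 0, sent rp 0 → ok
  r4: data parity 1, sent rp 1 → ok
Recompute each column's even parity and compare to cp:
  c0: data parity 1, sent cp 1 → ok
  c1: data parity 0, sent cp 0 → ok
  c2: data parity 1, sent cp 1 → ok
  c3: data parity 0, sent cp 1 → mismatch
  c4: data parity 1, sent cp 1 → ok
Exactly one row (r2) and one column (c3) fail → the flipped bit is at their intersection.

row 2, column 3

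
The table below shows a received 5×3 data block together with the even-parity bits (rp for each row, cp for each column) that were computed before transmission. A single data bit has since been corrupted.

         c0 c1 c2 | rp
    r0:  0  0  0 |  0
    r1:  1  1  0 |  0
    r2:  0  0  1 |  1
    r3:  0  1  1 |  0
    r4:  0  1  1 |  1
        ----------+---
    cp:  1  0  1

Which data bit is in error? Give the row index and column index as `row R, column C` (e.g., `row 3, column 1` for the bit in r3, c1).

row 4, column 1

Recompute each row's even parity and compare to rp:
  r0: data parity 0, sent rp 0 → ok
  r1: data parity 0, sent rp 0 → ok
  r2: data parity 1, sent rp 1 → ok
  r3: data parity 0, sent rp 0 → ok
  r4: data parity 0, sent rp 1 → mismatch
Recompute each column's even parity and compare to cp:
  c0: data parity 1, sent cp 1 → ok
  c1: data parity 1, sent cp 0 → mismatch
  c2: data parity 1, sent cp 1 → ok
Exactly one row (r4) and one column (c1) fail → the flipped bit is at their intersection.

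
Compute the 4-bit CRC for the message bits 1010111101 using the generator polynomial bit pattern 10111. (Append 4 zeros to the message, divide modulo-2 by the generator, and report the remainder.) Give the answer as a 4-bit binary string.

0111

Append 4 zeros: 10101111010000. Divide by 10111 (XOR where the leading bit is 1):
  pos 0: 10101 XOR 10111 = 00010
  pos 3: 10111 XOR 10111 = 00000
  pos 9: 10000 XOR 10111 = 00111
Remainder (last 4 bits) = 0111. This is the CRC / FCS.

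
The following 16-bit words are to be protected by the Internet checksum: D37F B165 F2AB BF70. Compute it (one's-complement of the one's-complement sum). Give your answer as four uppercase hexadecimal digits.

C8FD

One's-complement addition (fold any carry out of bit 15 back into bit 0):
  0xD37F + 0xB165 = 0x184E4 → wrap carry → 0x84E5
  0x84E5 + 0xF2AB = 0x17790 → wrap carry → 0x7791
  0x7791 + 0xBF70 = 0x13701 → wrap carry → 0x3702
One's-complement sum = 0x3702.
Checksum = ~0x3702 & 0xFFFF = 0xC8FD.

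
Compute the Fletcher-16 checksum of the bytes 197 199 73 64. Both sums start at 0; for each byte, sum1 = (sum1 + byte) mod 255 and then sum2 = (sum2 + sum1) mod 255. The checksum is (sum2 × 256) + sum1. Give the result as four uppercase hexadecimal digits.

4117

Running sums (mod 255):
  after byte 0 (197): sum1=197, sum2=197
  after byte 1 (199): sum1=141, sum2=83
  after byte 2 (73): sum1=214, sum2=42
  after byte 3 (64): sum1=23, sum2=65
Checksum = sum2·256 + sum1 = 65·256 + 23 = 16663 = 0x4117.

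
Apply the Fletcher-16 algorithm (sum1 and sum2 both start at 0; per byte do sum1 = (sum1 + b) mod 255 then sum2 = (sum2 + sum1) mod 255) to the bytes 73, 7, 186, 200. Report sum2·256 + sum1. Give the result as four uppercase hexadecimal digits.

78D3

Running sums (mod 255):
  after byte 0 (73): sum1=73, sum2=73
  after byte 1 (7): sum1=80, sum2=153
  after byte 2 (186): sum1=11, sum2=164
  after byte 3 (200): sum1=211, sum2=120
Checksum = sum2·256 + sum1 = 120·256 + 211 = 30931 = 0x78D3.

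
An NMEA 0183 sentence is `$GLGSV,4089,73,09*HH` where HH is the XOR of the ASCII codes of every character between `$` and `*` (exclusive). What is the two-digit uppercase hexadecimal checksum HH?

6D

XOR the ASCII codes of the payload characters:
  'G' = 0x47 → acc = 0x47
  'L' = 0x4C → acc = 0x0B
  'G' = 0x47 → acc = 0x4C
  'S' = 0x53 → acc = 0x1F
  'V' = 0x56 → acc = 0x49
  ',' = 0x2C → acc = 0x65
  '4' = 0x34 → acc = 0x51
  '0' = 0x30 → acc = 0x61
  '8' = 0x38 → acc = 0x59
  '9' = 0x39 → acc = 0x60
  ',' = 0x2C → acc = 0x4C
  '7' = 0x37 → acc = 0x7B
  '3' = 0x33 → acc = 0x48
  ',' = 0x2C → acc = 0x64
  '0' = 0x30 → acc = 0x54
  '9' = 0x39 → acc = 0x6D
Checksum = 0x6D.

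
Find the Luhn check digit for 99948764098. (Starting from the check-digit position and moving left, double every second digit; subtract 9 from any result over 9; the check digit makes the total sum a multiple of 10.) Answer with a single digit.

2

Partial digits right→left: 8 9 0 4 6 7 8 4 9 9 9
Double every second digit counting from the check-digit position (so the 1st, 3rd, 5th, ... of the partial from the right).
  doubled (with −9 where >9): 7 0 3 7 9 9 → sum 35
  kept as-is: 9 4 7 4 9 → sum 33
Total = 35 + 33 = 68.
Check digit = (10 − (68 mod 10)) mod 10 = 2.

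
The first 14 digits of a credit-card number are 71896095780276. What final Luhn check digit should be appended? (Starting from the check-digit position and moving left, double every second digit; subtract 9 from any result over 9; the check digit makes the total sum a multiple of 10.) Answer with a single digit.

Partial digits right→left: 6 7 2 0 8 7 5 9 0 6 9 8 1 7
Double every second digit counting from the check-digit position (so the 1st, 3rd, 5th, ... of the partial from the right).
  doubled (with −9 where >9): 3 4 7 1 0 9 2 → sum 26
  kept as-is: 7 0 7 9 6 8 7 → sum 44
Total = 26 + 44 = 70.
Check digit = (10 − (70 mod 10)) mod 10 = 0.

0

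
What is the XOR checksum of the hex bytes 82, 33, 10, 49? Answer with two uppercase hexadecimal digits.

E8

XOR the bytes together:
  start with 0x82
  0x82 ⊕ 0x33 = 0xB1
  0xB1 ⊕ 0x10 = 0xA1
  0xA1 ⊕ 0x49 = 0xE8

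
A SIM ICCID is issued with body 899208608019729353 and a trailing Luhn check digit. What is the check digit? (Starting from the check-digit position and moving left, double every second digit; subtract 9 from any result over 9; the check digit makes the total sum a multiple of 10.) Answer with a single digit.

2

Partial digits right→left: 3 5 3 9 2 7 9 1 0 8 0 6 8 0 2 9 9 8
Double every second digit counting from the check-digit position (so the 1st, 3rd, 5th, ... of the partial from the right).
  doubled (with −9 where >9): 6 6 4 9 0 0 7 4 9 → sum 45
  kept as-is: 5 9 7 1 8 6 0 9 8 → sum 53
Total = 45 + 53 = 98.
Check digit = (10 − (98 mod 10)) mod 10 = 2.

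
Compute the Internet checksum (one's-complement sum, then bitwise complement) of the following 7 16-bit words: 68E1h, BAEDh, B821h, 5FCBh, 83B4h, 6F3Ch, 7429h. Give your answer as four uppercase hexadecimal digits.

One's-complement addition (fold any carry out of bit 15 back into bit 0):
  0x68E1 + 0xBAED = 0x123CE → wrap carry → 0x23CF
  0x23CF + 0xB821 = 0x0DBF0
  0xDBF0 + 0x5FCB = 0x13BBB → wrap carry → 0x3BBC
  0x3BBC + 0x83B4 = 0x0BF70
  0xBF70 + 0x6F3C = 0x12EAC → wrap carry → 0x2EAD
  0x2EAD + 0x7429 = 0x0A2D6
One's-complement sum = 0xA2D6.
Checksum = ~0xA2D6 & 0xFFFF = 0x5D29.

5D29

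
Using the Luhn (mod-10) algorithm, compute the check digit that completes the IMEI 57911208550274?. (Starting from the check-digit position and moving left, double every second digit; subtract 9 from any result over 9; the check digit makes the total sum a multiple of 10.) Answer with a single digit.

2

Partial digits right→left: 4 7 2 0 5 5 8 0 2 1 1 9 7 5
Double every second digit counting from the check-digit position (so the 1st, 3rd, 5th, ... of the partial from the right).
  doubled (with −9 where >9): 8 4 1 7 4 2 5 → sum 31
  kept as-is: 7 0 5 0 1 9 5 → sum 27
Total = 31 + 27 = 58.
Check digit = (10 − (58 mod 10)) mod 10 = 2.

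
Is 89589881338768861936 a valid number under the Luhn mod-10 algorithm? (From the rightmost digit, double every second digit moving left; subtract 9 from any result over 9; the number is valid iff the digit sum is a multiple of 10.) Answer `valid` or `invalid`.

valid

From the right, keep odd positions and double even positions (subtract 9 from any doubled value over 9):
  doubled (positions 2,4,...): 6 2 7 3 7 6 7 9 1 7 → sum 55
  kept (positions 1,3,...): 6 9 6 8 7 3 1 8 8 9 → sum 65
Total = 120.
120 mod 10 = 0, so the number is valid.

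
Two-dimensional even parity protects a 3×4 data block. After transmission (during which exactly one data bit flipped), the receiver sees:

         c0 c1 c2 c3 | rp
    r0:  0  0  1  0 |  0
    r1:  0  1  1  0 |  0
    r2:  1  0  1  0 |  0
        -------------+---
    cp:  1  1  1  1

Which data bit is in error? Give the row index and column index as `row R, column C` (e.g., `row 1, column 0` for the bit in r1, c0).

Recompute each row's even parity and compare to rp:
  r0: data parity 1, sent rp 0 → mismatch
  r1: data parity 0, sent rp 0 → ok
  r2: data parity 0, sent rp 0 → ok
Recompute each column's even parity and compare to cp:
  c0: data parity 1, sent cp 1 → ok
  c1: data parity 1, sent cp 1 → ok
  c2: data parity 1, sent cp 1 → ok
  c3: data parity 0, sent cp 1 → mismatch
Exactly one row (r0) and one column (c3) fail → the flipped bit is at their intersection.

row 0, column 3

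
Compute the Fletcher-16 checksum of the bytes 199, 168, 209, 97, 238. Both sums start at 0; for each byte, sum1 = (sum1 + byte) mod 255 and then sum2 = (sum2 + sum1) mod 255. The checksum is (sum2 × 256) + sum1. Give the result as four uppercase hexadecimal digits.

B092

Running sums (mod 255):
  after byte 0 (199): sum1=199, sum2=199
  after byte 1 (168): sum1=112, sum2=56
  after byte 2 (209): sum1=66, sum2=122
  after byte 3 (97): sum1=163, sum2=30
  after byte 4 (238): sum1=146, sum2=176
Checksum = sum2·256 + sum1 = 176·256 + 146 = 45202 = 0xB092.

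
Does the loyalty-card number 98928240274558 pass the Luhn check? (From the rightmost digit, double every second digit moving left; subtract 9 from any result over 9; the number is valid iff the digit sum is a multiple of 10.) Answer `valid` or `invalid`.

From the right, keep odd positions and double even positions (subtract 9 from any doubled value over 9):
  doubled (positions 2,4,...): 1 8 4 8 7 9 9 → sum 46
  kept (positions 1,3,...): 8 5 7 0 2 2 8 → sum 32
Total = 78.
78 mod 10 = 8, so the number is invalid.

invalid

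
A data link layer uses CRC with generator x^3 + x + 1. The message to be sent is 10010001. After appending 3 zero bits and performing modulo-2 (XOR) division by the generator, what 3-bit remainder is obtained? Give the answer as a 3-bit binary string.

001

Append 3 zeros: 10010001000. Divide by 1011 (XOR where the leading bit is 1):
  pos 0: 1001 XOR 1011 = 0010
  pos 2: 1000 XOR 1011 = 0011
  pos 4: 1101 XOR 1011 = 0110
  pos 5: 1100 XOR 1011 = 0111
  pos 6: 1110 XOR 1011 = 0101
  pos 7: 1010 XOR 1011 = 0001
Remainder (last 3 bits) = 001. This is the CRC / FCS.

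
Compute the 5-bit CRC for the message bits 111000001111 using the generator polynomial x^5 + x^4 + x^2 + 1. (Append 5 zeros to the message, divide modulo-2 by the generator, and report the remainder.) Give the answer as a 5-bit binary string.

Append 5 zeros: 11100000111100000. Divide by 110101 (XOR where the leading bit is 1):
  pos 0: 111000 XOR 110101 = 001101
  pos 2: 110100 XOR 110101 = 000001
  pos 7: 111110 XOR 110101 = 001011
  pos 9: 101100 XOR 110101 = 011001
  pos 10: 110010 XOR 110101 = 000111
Remainder (last 5 bits) = 01110. This is the CRC / FCS.

01110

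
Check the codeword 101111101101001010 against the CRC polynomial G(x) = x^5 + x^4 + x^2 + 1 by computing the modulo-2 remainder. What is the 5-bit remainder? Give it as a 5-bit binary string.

Modulo-2 division of 101111101101001010 by 110101:
  pos 0: 101111 XOR 110101 = 011010
  pos 1: 110101 XOR 110101 = 000000
  pos 8: 110100 XOR 110101 = 000001
Remainder = 11010 (nonzero — an error is detected).

11010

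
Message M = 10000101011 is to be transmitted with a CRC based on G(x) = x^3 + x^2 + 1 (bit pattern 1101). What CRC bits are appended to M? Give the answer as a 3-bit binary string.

000

Append 3 zeros: 10000101011000. Divide by 1101 (XOR where the leading bit is 1):
  pos 0: 1000 XOR 1101 = 0101
  pos 1: 1010 XOR 1101 = 0111
  pos 2: 1111 XOR 1101 = 0010
  pos 4: 1001 XOR 1101 = 0100
  pos 5: 1000 XOR 1101 = 0101
  pos 6: 1011 XOR 1101 = 0110
  pos 7: 1101 XOR 1101 = 0000
Remainder (last 3 bits) = 000. This is the CRC / FCS.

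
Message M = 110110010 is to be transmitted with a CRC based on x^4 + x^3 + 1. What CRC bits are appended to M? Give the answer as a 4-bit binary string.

Append 4 zeros: 1101100100000. Divide by 11001 (XOR where the leading bit is 1):
  pos 0: 11011 XOR 11001 = 00010
  pos 3: 10001 XOR 11001 = 01000
  pos 4: 10000 XOR 11001 = 01001
  pos 5: 10010 XOR 11001 = 01011
  pos 6: 10110 XOR 11001 = 01111
  pos 7: 11110 XOR 11001 = 00111
Remainder (last 4 bits) = 1110. This is the CRC / FCS.

1110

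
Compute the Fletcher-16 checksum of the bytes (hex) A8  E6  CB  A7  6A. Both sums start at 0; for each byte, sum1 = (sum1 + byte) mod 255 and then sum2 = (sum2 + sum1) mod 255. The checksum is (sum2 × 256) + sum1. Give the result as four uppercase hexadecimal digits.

046D

Running sums (mod 255):
  after byte 0 (A8): sum1=168, sum2=168
  after byte 1 (E6): sum1=143, sum2=56
  after byte 2 (CB): sum1=91, sum2=147
  after byte 3 (A7): sum1=3, sum2=150
  after byte 4 (6A): sum1=109, sum2=4
Checksum = sum2·256 + sum1 = 4·256 + 109 = 1133 = 0x046D.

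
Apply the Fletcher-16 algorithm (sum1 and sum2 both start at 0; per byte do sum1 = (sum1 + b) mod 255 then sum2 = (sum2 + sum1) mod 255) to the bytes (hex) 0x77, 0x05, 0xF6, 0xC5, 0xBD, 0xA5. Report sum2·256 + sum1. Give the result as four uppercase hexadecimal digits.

Running sums (mod 255):
  after byte 0 (0x77): sum1=119, sum2=119
  after byte 1 (0x05): sum1=124, sum2=243
  after byte 2 (0xF6): sum1=115, sum2=103
  after byte 3 (0xC5): sum1=57, sum2=160
  after byte 4 (0xBD): sum1=246, sum2=151
  after byte 5 (0xA5): sum1=156, sum2=52
Checksum = sum2·256 + sum1 = 52·256 + 156 = 13468 = 0x349C.

349C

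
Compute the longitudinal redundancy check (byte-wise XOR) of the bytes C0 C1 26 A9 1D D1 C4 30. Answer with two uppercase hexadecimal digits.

B6

XOR the bytes together:
  start with 0xC0
  0xC0 ⊕ 0xC1 = 0x01
  0x01 ⊕ 0x26 = 0x27
  0x27 ⊕ 0xA9 = 0x8E
  0x8E ⊕ 0x1D = 0x93
  0x93 ⊕ 0xD1 = 0x42
  0x42 ⊕ 0xC4 = 0x86
  0x86 ⊕ 0x30 = 0xB6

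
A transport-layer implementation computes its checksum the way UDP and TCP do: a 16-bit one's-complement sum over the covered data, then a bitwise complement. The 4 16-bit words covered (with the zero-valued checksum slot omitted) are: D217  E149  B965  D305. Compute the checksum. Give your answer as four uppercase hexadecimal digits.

One's-complement addition (fold any carry out of bit 15 back into bit 0):
  0xD217 + 0xE149 = 0x1B360 → wrap carry → 0xB361
  0xB361 + 0xB965 = 0x16CC6 → wrap carry → 0x6CC7
  0x6CC7 + 0xD305 = 0x13FCC → wrap carry → 0x3FCD
One's-complement sum = 0x3FCD.
Checksum = ~0x3FCD & 0xFFFF = 0xC032.

C032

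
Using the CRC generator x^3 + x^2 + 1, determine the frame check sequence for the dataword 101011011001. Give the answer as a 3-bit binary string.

001

Append 3 zeros: 101011011001000. Divide by 1101 (XOR where the leading bit is 1):
  pos 0: 1010 XOR 1101 = 0111
  pos 1: 1111 XOR 1101 = 0010
  pos 3: 1010 XOR 1101 = 0111
  pos 4: 1111 XOR 1101 = 0010
  pos 6: 1010 XOR 1101 = 0111
  pos 7: 1110 XOR 1101 = 0011
  pos 9: 1110 XOR 1101 = 0011
  pos 11: 1100 XOR 1101 = 0001
Remainder (last 3 bits) = 001. This is the CRC / FCS.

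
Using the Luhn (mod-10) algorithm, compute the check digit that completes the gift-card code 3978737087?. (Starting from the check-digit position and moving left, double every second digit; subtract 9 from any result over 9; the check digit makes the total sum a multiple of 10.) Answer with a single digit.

1

Partial digits right→left: 7 8 0 7 3 7 8 7 9 3
Double every second digit counting from the check-digit position (so the 1st, 3rd, 5th, ... of the partial from the right).
  doubled (with −9 where >9): 5 0 6 7 9 → sum 27
  kept as-is: 8 7 7 7 3 → sum 32
Total = 27 + 32 = 59.
Check digit = (10 − (59 mod 10)) mod 10 = 1.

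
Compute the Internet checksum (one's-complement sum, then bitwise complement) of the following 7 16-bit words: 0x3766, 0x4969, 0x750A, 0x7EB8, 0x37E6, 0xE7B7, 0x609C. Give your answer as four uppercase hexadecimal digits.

One's-complement addition (fold any carry out of bit 15 back into bit 0):
  0x3766 + 0x4969 = 0x080CF
  0x80CF + 0x750A = 0x0F5D9
  0xF5D9 + 0x7EB8 = 0x17491 → wrap carry → 0x7492
  0x7492 + 0x37E6 = 0x0AC78
  0xAC78 + 0xE7B7 = 0x1942F → wrap carry → 0x9430
  0x9430 + 0x609C = 0x0F4CC
One's-complement sum = 0xF4CC.
Checksum = ~0xF4CC & 0xFFFF = 0x0B33.

0B33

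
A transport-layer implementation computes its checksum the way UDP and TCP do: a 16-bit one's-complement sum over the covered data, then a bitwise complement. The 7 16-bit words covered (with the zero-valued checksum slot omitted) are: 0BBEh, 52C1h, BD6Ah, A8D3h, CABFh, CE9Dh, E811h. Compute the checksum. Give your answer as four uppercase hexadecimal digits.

One's-complement addition (fold any carry out of bit 15 back into bit 0):
  0x0BBE + 0x52C1 = 0x05E7F
  0x5E7F + 0xBD6A = 0x11BE9 → wrap carry → 0x1BEA
  0x1BEA + 0xA8D3 = 0x0C4BD
  0xC4BD + 0xCABF = 0x18F7C → wrap carry → 0x8F7D
  0x8F7D + 0xCE9D = 0x15E1A → wrap carry → 0x5E1B
  0x5E1B + 0xE811 = 0x1462C → wrap carry → 0x462D
One's-complement sum = 0x462D.
Checksum = ~0x462D & 0xFFFF = 0xB9D2.

B9D2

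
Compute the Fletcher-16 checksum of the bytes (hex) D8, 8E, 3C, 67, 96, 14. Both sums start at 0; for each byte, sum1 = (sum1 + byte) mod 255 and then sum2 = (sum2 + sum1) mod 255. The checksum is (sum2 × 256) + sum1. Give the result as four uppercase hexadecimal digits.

46B5

Running sums (mod 255):
  after byte 0 (D8): sum1=216, sum2=216
  after byte 1 (8E): sum1=103, sum2=64
  after byte 2 (3C): sum1=163, sum2=227
  after byte 3 (67): sum1=11, sum2=238
  after byte 4 (96): sum1=161, sum2=144
  after byte 5 (14): sum1=181, sum2=70
Checksum = sum2·256 + sum1 = 70·256 + 181 = 18101 = 0x46B5.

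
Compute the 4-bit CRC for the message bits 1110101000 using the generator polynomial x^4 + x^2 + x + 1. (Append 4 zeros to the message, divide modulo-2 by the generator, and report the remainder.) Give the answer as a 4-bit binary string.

0111

Append 4 zeros: 11101010000000. Divide by 10111 (XOR where the leading bit is 1):
  pos 0: 11101 XOR 10111 = 01010
  pos 1: 10100 XOR 10111 = 00011
  pos 4: 11100 XOR 10111 = 01011
  pos 5: 10110 XOR 10111 = 00001
  pos 9: 10000 XOR 10111 = 00111
Remainder (last 4 bits) = 0111. This is the CRC / FCS.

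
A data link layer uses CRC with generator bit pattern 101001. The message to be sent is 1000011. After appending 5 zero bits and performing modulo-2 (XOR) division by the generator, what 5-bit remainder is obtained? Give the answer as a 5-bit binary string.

Append 5 zeros: 100001100000. Divide by 101001 (XOR where the leading bit is 1):
  pos 0: 100001 XOR 101001 = 001000
  pos 2: 100010 XOR 101001 = 001011
  pos 4: 101100 XOR 101001 = 000101
Remainder (last 5 bits) = 10100. This is the CRC / FCS.

10100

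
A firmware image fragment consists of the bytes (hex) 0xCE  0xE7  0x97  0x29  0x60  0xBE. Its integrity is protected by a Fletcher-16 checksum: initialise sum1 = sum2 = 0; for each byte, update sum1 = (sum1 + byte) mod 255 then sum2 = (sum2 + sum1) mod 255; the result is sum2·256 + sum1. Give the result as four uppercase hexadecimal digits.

Running sums (mod 255):
  after byte 0 (0xCE): sum1=206, sum2=206
  after byte 1 (0xE7): sum1=182, sum2=133
  after byte 2 (0x97): sum1=78, sum2=211
  after byte 3 (0x29): sum1=119, sum2=75
  after byte 4 (0x60): sum1=215, sum2=35
  after byte 5 (0xBE): sum1=150, sum2=185
Checksum = sum2·256 + sum1 = 185·256 + 150 = 47510 = 0xB996.

B996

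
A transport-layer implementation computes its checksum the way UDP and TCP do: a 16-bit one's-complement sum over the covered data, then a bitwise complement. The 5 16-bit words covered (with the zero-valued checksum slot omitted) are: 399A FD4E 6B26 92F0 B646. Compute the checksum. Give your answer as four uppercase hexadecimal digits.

14B9

One's-complement addition (fold any carry out of bit 15 back into bit 0):
  0x399A + 0xFD4E = 0x136E8 → wrap carry → 0x36E9
  0x36E9 + 0x6B26 = 0x0A20F
  0xA20F + 0x92F0 = 0x134FF → wrap carry → 0x3500
  0x3500 + 0xB646 = 0x0EB46
One's-complement sum = 0xEB46.
Checksum = ~0xEB46 & 0xFFFF = 0x14B9.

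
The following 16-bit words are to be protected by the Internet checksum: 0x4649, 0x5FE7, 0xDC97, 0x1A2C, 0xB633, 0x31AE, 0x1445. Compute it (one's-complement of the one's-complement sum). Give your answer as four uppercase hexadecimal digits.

One's-complement addition (fold any carry out of bit 15 back into bit 0):
  0x4649 + 0x5FE7 = 0x0A630
  0xA630 + 0xDC97 = 0x182C7 → wrap carry → 0x82C8
  0x82C8 + 0x1A2C = 0x09CF4
  0x9CF4 + 0xB633 = 0x15327 → wrap carry → 0x5328
  0x5328 + 0x31AE = 0x084D6
  0x84D6 + 0x1445 = 0x0991B
One's-complement sum = 0x991B.
Checksum = ~0x991B & 0xFFFF = 0x66E4.

66E4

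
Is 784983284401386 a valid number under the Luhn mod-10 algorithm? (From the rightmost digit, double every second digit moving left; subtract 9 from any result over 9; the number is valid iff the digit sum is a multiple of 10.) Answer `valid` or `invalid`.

From the right, keep odd positions and double even positions (subtract 9 from any doubled value over 9):
  doubled (positions 2,4,...): 7 2 8 7 6 9 7 → sum 46
  kept (positions 1,3,...): 6 3 0 4 2 8 4 7 → sum 34
Total = 80.
80 mod 10 = 0, so the number is valid.

valid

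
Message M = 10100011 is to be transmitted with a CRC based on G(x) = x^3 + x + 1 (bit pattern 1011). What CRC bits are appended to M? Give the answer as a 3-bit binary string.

100

Append 3 zeros: 10100011000. Divide by 1011 (XOR where the leading bit is 1):
  pos 0: 1010 XOR 1011 = 0001
  pos 3: 1001 XOR 1011 = 0010
  pos 5: 1010 XOR 1011 = 0001
Remainder (last 3 bits) = 100. This is the CRC / FCS.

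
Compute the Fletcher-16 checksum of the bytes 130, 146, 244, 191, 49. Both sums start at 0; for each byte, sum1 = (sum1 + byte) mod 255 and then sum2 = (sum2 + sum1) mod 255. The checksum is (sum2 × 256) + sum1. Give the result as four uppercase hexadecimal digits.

66FA

Running sums (mod 255):
  after byte 0 (130): sum1=130, sum2=130
  after byte 1 (146): sum1=21, sum2=151
  after byte 2 (244): sum1=10, sum2=161
  after byte 3 (191): sum1=201, sum2=107
  after byte 4 (49): sum1=250, sum2=102
Checksum = sum2·256 + sum1 = 102·256 + 250 = 26362 = 0x66FA.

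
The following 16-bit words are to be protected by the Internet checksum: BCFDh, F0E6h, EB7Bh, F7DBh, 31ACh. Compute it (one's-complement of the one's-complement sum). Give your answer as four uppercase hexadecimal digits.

One's-complement addition (fold any carry out of bit 15 back into bit 0):
  0xBCFD + 0xF0E6 = 0x1ADE3 → wrap carry → 0xADE4
  0xADE4 + 0xEB7B = 0x1995F → wrap carry → 0x9960
  0x9960 + 0xF7DB = 0x1913B → wrap carry → 0x913C
  0x913C + 0x31AC = 0x0C2E8
One's-complement sum = 0xC2E8.
Checksum = ~0xC2E8 & 0xFFFF = 0x3D17.

3D17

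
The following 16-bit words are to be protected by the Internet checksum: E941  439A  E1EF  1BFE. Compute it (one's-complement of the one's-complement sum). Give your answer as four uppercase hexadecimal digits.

One's-complement addition (fold any carry out of bit 15 back into bit 0):
  0xE941 + 0x439A = 0x12CDB → wrap carry → 0x2CDC
  0x2CDC + 0xE1EF = 0x10ECB → wrap carry → 0x0ECC
  0x0ECC + 0x1BFE = 0x02ACA
One's-complement sum = 0x2ACA.
Checksum = ~0x2ACA & 0xFFFF = 0xD535.

D535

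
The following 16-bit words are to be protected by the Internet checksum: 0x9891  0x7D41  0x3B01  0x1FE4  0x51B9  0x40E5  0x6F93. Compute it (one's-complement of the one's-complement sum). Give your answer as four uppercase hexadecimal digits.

One's-complement addition (fold any carry out of bit 15 back into bit 0):
  0x9891 + 0x7D41 = 0x115D2 → wrap carry → 0x15D3
  0x15D3 + 0x3B01 = 0x050D4
  0x50D4 + 0x1FE4 = 0x070B8
  0x70B8 + 0x51B9 = 0x0C271
  0xC271 + 0x40E5 = 0x10356 → wrap carry → 0x0357
  0x0357 + 0x6F93 = 0x072EA
One's-complement sum = 0x72EA.
Checksum = ~0x72EA & 0xFFFF = 0x8D15.

8D15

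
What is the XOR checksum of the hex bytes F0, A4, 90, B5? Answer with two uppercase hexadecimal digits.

XOR the bytes together:
  start with 0xF0
  0xF0 ⊕ 0xA4 = 0x54
  0x54 ⊕ 0x90 = 0xC4
  0xC4 ⊕ 0xB5 = 0x71

71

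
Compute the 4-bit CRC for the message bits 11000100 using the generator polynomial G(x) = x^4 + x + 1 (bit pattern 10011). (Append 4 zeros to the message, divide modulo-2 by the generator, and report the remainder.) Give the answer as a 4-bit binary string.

Append 4 zeros: 110001000000. Divide by 10011 (XOR where the leading bit is 1):
  pos 0: 11000 XOR 10011 = 01011
  pos 1: 10111 XOR 10011 = 00100
  pos 3: 10000 XOR 10011 = 00011
  pos 6: 11000 XOR 10011 = 01011
  pos 7: 10110 XOR 10011 = 00101
Remainder (last 4 bits) = 0101. This is the CRC / FCS.

0101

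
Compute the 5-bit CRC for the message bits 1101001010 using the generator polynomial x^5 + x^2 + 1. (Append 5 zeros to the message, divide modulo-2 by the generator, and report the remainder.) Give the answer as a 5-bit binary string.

Append 5 zeros: 110100101000000. Divide by 100101 (XOR where the leading bit is 1):
  pos 0: 110100 XOR 100101 = 010001
  pos 1: 100011 XOR 100101 = 000110
  pos 4: 110010 XOR 100101 = 010111
  pos 5: 101110 XOR 100101 = 001011
  pos 7: 101100 XOR 100101 = 001001
  pos 9: 100100 XOR 100101 = 000001
Remainder (last 5 bits) = 00001. This is the CRC / FCS.

00001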